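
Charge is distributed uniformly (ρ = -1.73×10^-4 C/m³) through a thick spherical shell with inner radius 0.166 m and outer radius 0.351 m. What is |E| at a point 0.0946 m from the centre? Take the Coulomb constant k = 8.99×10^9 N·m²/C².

E = 0 (no enclosed charge)

Take a concentric spherical Gaussian surface of radius r = 0.0946 m (r < 0.166 m, inside the empty cavity).
No charge is enclosed, so by Gauss's law E·4πr² = 0 ⇒ E = 0.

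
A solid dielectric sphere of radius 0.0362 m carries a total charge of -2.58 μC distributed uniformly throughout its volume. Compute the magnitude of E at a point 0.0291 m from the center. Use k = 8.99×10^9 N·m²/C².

|E| = 1.42e7 V/m

Symmetry ⇒ E = E(r) r̂. Gaussian sphere of radius r = 0.0291 m (r < R).
Only the charge within r is enclosed: Q_enc = Q·(r/R)³ = (-2.58 μC)·(0.0291 m/0.0362 m)³ = -1.34×10^-6 C.
Gauss's law: E·4πr² = Q_enc/ε₀.
E = k|Q_enc|/r² = (8.99×10^9)(1.34×10^-6)/(0.0291)² = 1.42×10^7 N/C.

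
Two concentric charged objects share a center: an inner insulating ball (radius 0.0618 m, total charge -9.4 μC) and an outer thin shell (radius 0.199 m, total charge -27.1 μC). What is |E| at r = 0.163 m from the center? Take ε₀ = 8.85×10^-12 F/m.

E ≈ 3.18×10^6 N/C

Symmetry ⇒ E = E(r) r̂. Gaussian sphere of radius r = 0.163 m (between the bodies, 0.0618 m < r < 0.199 m).
The shell at 0.199 m lies outside the Gaussian surface, so Q_enc = -9.4 μC = -9.40×10^-6 C.
Applying ∮E·dA = Q_enc/ε₀ with Φ = E(4πr²):
E = |Q_enc|/(4πε₀r²) = (9.40×10^-6)/(4π·8.85×10^-12·(0.163)²) = 3.18×10^6 N/C.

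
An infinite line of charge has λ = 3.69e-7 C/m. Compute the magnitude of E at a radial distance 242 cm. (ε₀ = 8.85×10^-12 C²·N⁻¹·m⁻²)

Choose a coaxial cylinder of radius r = 242 cm (arbitrary length L) as the Gaussian surface.
Q_enc = λL, so λ_enc = 3.69e-7 C/m.
Applying ∮E·dA = Q_enc/ε₀ with the end caps contributing no flux:
E = |λ_enc|/(2πε₀r) = (3.69×10^-7)/(2π·8.85×10^-12·2.42) = 2.74×10^3 N/C.

|E| ≈ 2.74e3 N/C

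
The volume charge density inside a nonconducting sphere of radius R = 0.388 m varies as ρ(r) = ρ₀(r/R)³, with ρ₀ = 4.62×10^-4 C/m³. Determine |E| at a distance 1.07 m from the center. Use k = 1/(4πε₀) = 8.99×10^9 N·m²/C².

Symmetry ⇒ E = E(r) r̂. Gaussian sphere of radius r = 1.07 m (r > R, all charge enclosed).
Q_enc = 4π ∫₀^R ρ₀(r'/R)^3 r'² dr' = 4πρ₀R³/6 = 5.652×10^-5 C.
Gauss's law: E·4πr² = Q_enc/ε₀.
E = k|Q_enc|/r² = (8.99×10^9)(5.652×10^-5)/(1.07)² = 4.44×10^5 N/C.

4.44e5 N/C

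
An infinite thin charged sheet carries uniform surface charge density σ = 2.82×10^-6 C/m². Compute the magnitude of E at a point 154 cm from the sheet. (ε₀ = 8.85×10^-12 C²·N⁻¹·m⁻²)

1.59×10^5 N/C

Choose a cylindrical pillbox piercing the sheet, end faces (area A) parallel to it.
Only the two end caps contribute flux: Φ = 2EA. With Q_enc = σA, Gauss's law gives E = |σ|/(2ε₀).
E = |σ|/(2ε₀) = (2.82×10^-6)/(2·8.85×10^-12) = 1.59e5 N/C.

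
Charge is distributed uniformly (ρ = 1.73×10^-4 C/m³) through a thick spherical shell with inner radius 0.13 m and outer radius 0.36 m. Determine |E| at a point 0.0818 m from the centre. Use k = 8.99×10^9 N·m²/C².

Take a concentric spherical Gaussian surface of radius r = 0.0818 m (r < 0.13 m, inside the empty cavity).
Q_enc = 0 (all charge lies at larger r); Gauss's law gives E = 0.

|E| = 0 N/C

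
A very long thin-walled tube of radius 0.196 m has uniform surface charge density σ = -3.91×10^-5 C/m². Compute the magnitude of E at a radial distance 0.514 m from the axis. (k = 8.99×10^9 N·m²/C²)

By cylindrical symmetry E is radial; use a coaxial Gaussian cylinder of radius 0.514 m and length L (r > 0.196 m).
The whole shell is enclosed: λ_enc = σ·2πR = (-3.91e-5)·2π·(0.196) = -4.815×10^-5 C/m.
Applying ∮E·dA = Q_enc/ε₀ with the end caps contributing no flux:
E = 2k|λ_enc|/r = 2(8.99×10^9)(4.815×10^-5)/(0.514) = 1.68×10^6 N/C.

|E| ≈ 1.68e6 V/m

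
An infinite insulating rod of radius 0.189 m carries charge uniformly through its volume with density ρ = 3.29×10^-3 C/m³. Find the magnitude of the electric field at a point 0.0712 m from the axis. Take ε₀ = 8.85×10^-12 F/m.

Choose a coaxial cylinder of radius r = 0.0712 m (arbitrary length L) as the Gaussian surface (r < R).
Charge inside radius r per length L is ρ·πr²·L, so λ_enc = ρπr² = 5.24×10^-5 C/m.
Since E is radial and uniform over the curved surface, Φ = E·2πrL = Q_enc/ε₀ = λ_enc L/ε₀.
E = |λ_enc|/(2πε₀r) = (5.24×10^-5)/(2π·8.85×10^-12·0.0712) = 1.32×10^7 N/C.

1.32×10^7 N/C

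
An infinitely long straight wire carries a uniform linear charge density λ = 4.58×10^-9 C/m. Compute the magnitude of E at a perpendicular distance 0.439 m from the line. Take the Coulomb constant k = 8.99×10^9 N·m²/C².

Take a coaxial cylindrical Gaussian surface of radius r = 0.439 m and length L.
Q_enc = λL, so λ_enc = 4.58×10^-9 C/m.
Since E is radial and uniform over the curved surface, Φ = E·2πrL = Q_enc/ε₀ = λ_enc L/ε₀.
E = 2k|λ_enc|/r = 2(8.99×10^9)(4.58×10^-9)/(0.439) = 188 N/C.

E = 188 N/C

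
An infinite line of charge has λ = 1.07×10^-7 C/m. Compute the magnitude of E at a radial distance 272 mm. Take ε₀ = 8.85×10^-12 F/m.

|E| = 7.07e3 V/m

Take a coaxial cylindrical Gaussian surface of radius r = 272 mm and length L.
Q_enc = λL, so λ_enc = 1.07×10^-7 C/m.
Since E is radial and uniform over the curved surface, Φ = E·2πrL = Q_enc/ε₀ = λ_enc L/ε₀.
E = |λ_enc|/(2πε₀r) = (1.07e-7)/(2π·8.85×10^-12·0.272) = 7.07e3 N/C.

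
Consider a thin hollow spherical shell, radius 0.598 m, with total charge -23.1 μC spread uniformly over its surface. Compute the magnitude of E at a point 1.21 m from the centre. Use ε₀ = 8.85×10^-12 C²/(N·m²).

|E| ≈ 1.42×10^5 N/C

Use a concentric Gaussian sphere at r = 1.21 m (r > 0.598 m).
The entire shell is enclosed: Q_enc = -2.31×10^-5 C.
By Gauss's law, ∮E·dA = E·4πr² = Q_enc/ε₀.
E = |Q_enc|/(4πε₀r²) = (2.31×10^-5)/(4π·8.85×10^-12·(1.21)²) = 1.42e5 N/C.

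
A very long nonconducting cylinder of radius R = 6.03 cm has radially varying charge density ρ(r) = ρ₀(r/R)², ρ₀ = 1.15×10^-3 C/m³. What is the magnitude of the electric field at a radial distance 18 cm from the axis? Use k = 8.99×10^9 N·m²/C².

Take a coaxial cylindrical Gaussian surface of radius r = 18 cm and length L (r > R, full charge per length enclosed).
λ_enc = 2π ∫₀^R ρ₀(r'/R)^2 r' dr' = 2πρ₀R²/4 = 6.568×10^-6 C/m.
Since E is radial and uniform over the curved surface, Φ = E·2πrL = Q_enc/ε₀ = λ_enc L/ε₀.
E = 2k|λ_enc|/r = 2(8.99×10^9)(6.568e-6)/(0.18) = 6.56e5 N/C.

|E| = 6.56×10^5 N/C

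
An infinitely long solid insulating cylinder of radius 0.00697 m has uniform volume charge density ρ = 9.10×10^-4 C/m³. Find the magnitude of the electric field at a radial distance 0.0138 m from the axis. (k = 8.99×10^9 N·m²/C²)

E = 1.81×10^5 N/C

By cylindrical symmetry E is radial; use a coaxial Gaussian cylinder of radius 0.0138 m and length L (r > 0.00697 m, full cross-section enclosed).
λ_enc = ρ·πR² = (9.10e-4)π(0.00697)² = 1.389×10^-7 C/m.
By Gauss's law (flux through the curved wall only), E·2πrL = λ_enc L/ε₀.
E = 2k|λ_enc|/r = 2(8.99×10^9)(1.389×10^-7)/(0.0138) = 1.81×10^5 N/C.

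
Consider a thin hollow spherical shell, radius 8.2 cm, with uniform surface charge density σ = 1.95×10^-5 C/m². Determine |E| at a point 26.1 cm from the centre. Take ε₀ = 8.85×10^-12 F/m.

Symmetry ⇒ E = E(r) r̂. Gaussian sphere of radius r = 26.1 cm (r > 8.2 cm).
The entire shell is enclosed: Q_enc = σ·4πR² = (1.95×10^-5)·4π·(0.082)² = 1.648×10^-6 C.
Since E is radial and uniform over the Gaussian sphere, Φ = E·4πr² = Q_enc/ε₀.
E = |Q_enc|/(4πε₀r²) = (1.648e-6)/(4π·8.85×10^-12·(0.261)²) = 2.17×10^5 N/C.

|E| = 2.17×10^5 N/C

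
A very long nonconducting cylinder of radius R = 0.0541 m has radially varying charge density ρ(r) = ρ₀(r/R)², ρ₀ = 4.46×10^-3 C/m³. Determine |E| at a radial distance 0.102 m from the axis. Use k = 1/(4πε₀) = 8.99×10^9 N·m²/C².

|E| = 3.61×10^6 V/m

Choose a coaxial cylinder of radius r = 0.102 m (arbitrary length L) as the Gaussian surface (r > R, full charge per length enclosed).
λ_enc = 2π ∫₀^R ρ₀(r'/R)^2 r' dr' = 2πρ₀R²/4 = 2.05e-5 C/m.
Applying ∮E·dA = Q_enc/ε₀ with the end caps contributing no flux:
E = 2k|λ_enc|/r = 2(8.99×10^9)(2.05×10^-5)/(0.102) = 3.61×10^6 N/C.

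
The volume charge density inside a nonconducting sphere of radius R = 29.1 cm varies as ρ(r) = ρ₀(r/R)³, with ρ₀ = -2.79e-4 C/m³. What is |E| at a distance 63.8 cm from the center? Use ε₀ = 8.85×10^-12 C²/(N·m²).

Symmetry ⇒ E = E(r) r̂. Gaussian sphere of radius r = 63.8 cm (r > R, all charge enclosed).
Q_enc = 4π ∫₀^R ρ₀(r'/R)^3 r'² dr' = 4πρ₀R³/6 = -1.44×10^-5 C.
By Gauss's law, ∮E·dA = E·4πr² = Q_enc/ε₀.
E = |Q_enc|/(4πε₀r²) = (1.44×10^-5)/(4π·8.85×10^-12·(0.638)²) = 3.18×10^5 N/C.

E = 3.18e5 N/C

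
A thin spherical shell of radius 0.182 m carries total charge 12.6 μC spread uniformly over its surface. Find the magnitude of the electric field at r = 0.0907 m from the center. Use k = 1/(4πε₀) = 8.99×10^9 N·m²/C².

E = 0

By spherical symmetry E is radial; choose a Gaussian sphere of radius r = 0.0907 m (inside the shell, r < 0.182 m).
All the charge is outside the Gaussian surface: Q_enc = 0, hence E = 0 everywhere inside the shell.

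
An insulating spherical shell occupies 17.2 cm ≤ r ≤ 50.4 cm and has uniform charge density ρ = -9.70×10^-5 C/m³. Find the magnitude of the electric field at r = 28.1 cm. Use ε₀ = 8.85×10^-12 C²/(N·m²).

E ≈ 7.91e5 N/C

By spherical symmetry E is radial; choose a Gaussian sphere of radius r = 28.1 cm (within the shell material, 17.2 cm < r < 50.4 cm).
Enclosed charge is the volume from a to r: Q_enc = (4π/3)ρ(r³ − a³) = -6.948×10^-6 C.
Applying ∮E·dA = Q_enc/ε₀ with Φ = E(4πr²):
E = |Q_enc|/(4πε₀r²) = (6.948e-6)/(4π·8.85×10^-12·(0.281)²) = 7.91e5 N/C.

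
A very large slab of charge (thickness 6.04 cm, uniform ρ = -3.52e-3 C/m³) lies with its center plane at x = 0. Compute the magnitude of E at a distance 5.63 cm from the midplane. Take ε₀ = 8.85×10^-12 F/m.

The point |x| = 5.63 cm lies outside the slab (half-thickness 0.0302 m). A symmetric pillbox spanning the full slab encloses Q_enc = ρ·d·A.
Flux = 2EA ⇒ E = |ρ|d/(2ε₀), independent of distance outside.
E = (3.52e-3)(0.0604)/(2·8.85×10^-12) = 1.20×10^7 N/C.

|E| ≈ 1.20e7 N/C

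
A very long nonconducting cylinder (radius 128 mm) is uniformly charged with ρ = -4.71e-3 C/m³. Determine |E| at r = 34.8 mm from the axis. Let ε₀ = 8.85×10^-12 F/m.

By cylindrical symmetry E is radial; use a coaxial Gaussian cylinder of radius 34.8 mm and length L (r < R).
Enclosed charge per unit length: λ_enc = ρ·πr² = (-4.71e-3)π(0.0348)² = -1.792×10^-5 C/m.
By Gauss's law (flux through the curved wall only), E·2πrL = λ_enc L/ε₀.
E = |λ_enc|/(2πε₀r) = (1.792×10^-5)/(2π·8.85×10^-12·0.0348) = 9.26×10^6 N/C.

|E| ≈ 9.26×10^6 V/m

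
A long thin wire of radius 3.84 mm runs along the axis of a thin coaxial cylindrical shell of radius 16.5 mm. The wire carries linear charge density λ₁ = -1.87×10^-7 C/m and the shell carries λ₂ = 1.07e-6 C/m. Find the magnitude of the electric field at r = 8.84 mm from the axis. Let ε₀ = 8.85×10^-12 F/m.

E ≈ 3.80e5 V/m

Take a coaxial cylindrical Gaussian surface of radius r = 8.84 mm and length L (between the conductors, 3.84 mm < r < 16.5 mm).
Only the inner wire is enclosed; the outer shell contributes nothing inside itself. λ_enc = λ₁ = -1.87×10^-7 C/m.
Gauss's law: E·2πrL = λ_enc L/ε₀.
E = |λ_enc|/(2πε₀r) = (1.87e-7)/(2π·8.85×10^-12·0.00884) = 3.80e5 N/C.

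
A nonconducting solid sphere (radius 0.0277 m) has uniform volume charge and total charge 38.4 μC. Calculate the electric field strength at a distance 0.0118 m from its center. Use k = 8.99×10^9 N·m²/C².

|E| ≈ 1.92×10^8 N/C

By spherical symmetry E is radial; choose a Gaussian sphere of radius r = 0.0118 m (r < R).
For a uniform sphere the enclosed fraction is (r/R)³, so Q_enc = (38.4 μC)(0.0118/0.0277)³ = 2.969×10^-6 C.
By Gauss's law, ∮E·dA = E·4πr² = Q_enc/ε₀.
E = k|Q_enc|/r² = (8.99×10^9)(2.969×10^-6)/(0.0118)² = 1.92e8 N/C.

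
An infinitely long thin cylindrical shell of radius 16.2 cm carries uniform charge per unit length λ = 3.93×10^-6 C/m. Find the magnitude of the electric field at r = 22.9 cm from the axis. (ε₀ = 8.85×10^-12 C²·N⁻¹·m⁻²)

|E| ≈ 3.09×10^5 V/m

By cylindrical symmetry E is radial; use a coaxial Gaussian cylinder of radius 22.9 cm and length L (r > 16.2 cm).
The full line charge is enclosed: λ_enc = 3.93e-6 C/m.
By Gauss's law (flux through the curved wall only), E·2πrL = λ_enc L/ε₀.
E = |λ_enc|/(2πε₀r) = (3.93e-6)/(2π·8.85×10^-12·0.229) = 3.09e5 N/C.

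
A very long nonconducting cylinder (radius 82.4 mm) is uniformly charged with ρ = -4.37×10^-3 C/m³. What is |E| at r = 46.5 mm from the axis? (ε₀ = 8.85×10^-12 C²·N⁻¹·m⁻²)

By cylindrical symmetry E is radial; use a coaxial Gaussian cylinder of radius 46.5 mm and length L (r < R).
Charge inside radius r per length L is ρ·πr²·L, so λ_enc = ρπr² = -2.969×10^-5 C/m.
Applying ∮E·dA = Q_enc/ε₀ with the end caps contributing no flux:
E = |λ_enc|/(2πε₀r) = (2.969×10^-5)/(2π·8.85×10^-12·0.0465) = 1.15e7 N/C.

E ≈ 1.15×10^7 N/C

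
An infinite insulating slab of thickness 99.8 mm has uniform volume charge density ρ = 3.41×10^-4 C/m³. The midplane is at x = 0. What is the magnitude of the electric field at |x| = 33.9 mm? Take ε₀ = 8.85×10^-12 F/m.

E ≈ 1.31×10^6 N/C

By symmetry E is perpendicular to the slab. A Gaussian pillbox from −33.9 mm to +33.9 mm (face area A) lies entirely within the slab.
Q_enc = ρ·(2x)·A and flux = 2EA, so 2EA = 2ρxA/ε₀ ⇒ E = |ρ|x/ε₀.
E = (3.41×10^-4)(0.0339)/(8.85×10^-12) = 1.31×10^6 N/C.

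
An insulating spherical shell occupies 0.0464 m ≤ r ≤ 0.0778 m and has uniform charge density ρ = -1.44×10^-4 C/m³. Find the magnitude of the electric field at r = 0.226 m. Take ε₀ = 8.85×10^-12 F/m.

By spherical symmetry E is radial; choose a Gaussian sphere of radius r = 0.226 m (r > 0.0778 m, enclosing the whole shell).
Q_enc = ρ·(4π/3)(b³ − a³) = (-1.44e-4)·(4π/3)·((0.0778)³ − (0.0464)³) = -2.238×10^-7 C.
Gauss's law: E·4πr² = Q_enc/ε₀.
E = |Q_enc|/(4πε₀r²) = (2.238×10^-7)/(4π·8.85×10^-12·(0.226)²) = 3.94e4 N/C.

E ≈ 3.94×10^4 V/m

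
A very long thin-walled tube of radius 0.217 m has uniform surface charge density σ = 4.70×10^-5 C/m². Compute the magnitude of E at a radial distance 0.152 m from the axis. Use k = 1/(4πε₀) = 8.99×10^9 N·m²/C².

E = 0

Choose a coaxial cylinder of radius r = 0.152 m (arbitrary length L) as the Gaussian surface (r < 0.217 m, inside the shell).
All the surface charge lies outside this cylinder: Q_enc = 0, hence E = 0.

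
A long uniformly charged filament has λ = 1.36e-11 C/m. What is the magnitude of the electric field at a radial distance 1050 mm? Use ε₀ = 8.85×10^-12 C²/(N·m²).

|E| ≈ 0.233 N/C

Take a coaxial cylindrical Gaussian surface of radius r = 1050 mm and length L.
Q_enc = λL, so λ_enc = 1.36×10^-11 C/m.
Applying ∮E·dA = Q_enc/ε₀ with the end caps contributing no flux:
E = |λ_enc|/(2πε₀r) = (1.36×10^-11)/(2π·8.85×10^-12·1.05) = 0.233 N/C.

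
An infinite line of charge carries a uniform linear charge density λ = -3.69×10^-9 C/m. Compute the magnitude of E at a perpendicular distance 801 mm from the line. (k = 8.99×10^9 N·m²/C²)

|E| = 82.8 N/C

By cylindrical symmetry E is radial; use a coaxial Gaussian cylinder of radius 801 mm and length L.
Q_enc = λL, so λ_enc = -3.69×10^-9 C/m.
Applying ∮E·dA = Q_enc/ε₀ with the end caps contributing no flux:
E = 2k|λ_enc|/r = 2(8.99×10^9)(3.69e-9)/(0.801) = 82.8 N/C.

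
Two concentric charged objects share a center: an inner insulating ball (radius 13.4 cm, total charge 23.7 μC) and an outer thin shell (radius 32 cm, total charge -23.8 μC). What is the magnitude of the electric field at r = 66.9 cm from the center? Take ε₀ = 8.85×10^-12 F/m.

Take a concentric spherical Gaussian surface of radius r = 66.9 cm (r > 32 cm, enclosing both).
Q_enc = (23.7 μC) + (-23.8 μC) = -1.00×10^-7 C.
Since E is radial and uniform over the Gaussian sphere, Φ = E·4πr² = Q_enc/ε₀.
E = |Q_enc|/(4πε₀r²) = (1.00×10^-7)/(4π·8.85×10^-12·(0.669)²) = 2.01×10^3 N/C.

|E| = 2.01e3 V/m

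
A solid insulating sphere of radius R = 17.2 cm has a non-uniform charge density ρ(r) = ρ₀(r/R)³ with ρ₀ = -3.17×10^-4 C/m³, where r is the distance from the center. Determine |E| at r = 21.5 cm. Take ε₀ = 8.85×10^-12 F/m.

6.57e5 V/m

Use a concentric Gaussian sphere at r = 21.5 cm (r > R, all charge enclosed).
Q_enc = 4π ∫₀^R ρ₀(r'/R)^3 r'² dr' = 4πρ₀R³/6 = -3.378e-6 C.
Since E is radial and uniform over the Gaussian sphere, Φ = E·4πr² = Q_enc/ε₀.
E = |Q_enc|/(4πε₀r²) = (3.378×10^-6)/(4π·8.85×10^-12·(0.215)²) = 6.57×10^5 N/C.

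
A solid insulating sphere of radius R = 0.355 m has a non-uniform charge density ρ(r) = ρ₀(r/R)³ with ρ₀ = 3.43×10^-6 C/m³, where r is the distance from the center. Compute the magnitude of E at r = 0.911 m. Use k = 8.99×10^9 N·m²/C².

3.48e3 N/C

Use a concentric Gaussian sphere at r = 0.911 m (r > R, all charge enclosed).
Q_enc = 4π ∫₀^R ρ₀(r'/R)^3 r'² dr' = 4πρ₀R³/6 = 3.214e-7 C.
Applying ∮E·dA = Q_enc/ε₀ with Φ = E(4πr²):
E = k|Q_enc|/r² = (8.99×10^9)(3.214×10^-7)/(0.911)² = 3.48×10^3 N/C.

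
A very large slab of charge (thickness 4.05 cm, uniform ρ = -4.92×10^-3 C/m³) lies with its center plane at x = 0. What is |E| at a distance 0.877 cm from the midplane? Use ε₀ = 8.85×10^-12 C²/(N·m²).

By symmetry E is perpendicular to the slab. A Gaussian pillbox from −0.877 cm to +0.877 cm (face area A) lies entirely within the slab.
Q_enc = ρ·(2x)·A and flux = 2EA, so 2EA = 2ρxA/ε₀ ⇒ E = |ρ|x/ε₀.
E = (4.92e-3)(0.00877)/(8.85×10^-12) = 4.88e6 N/C.

E ≈ 4.88×10^6 N/C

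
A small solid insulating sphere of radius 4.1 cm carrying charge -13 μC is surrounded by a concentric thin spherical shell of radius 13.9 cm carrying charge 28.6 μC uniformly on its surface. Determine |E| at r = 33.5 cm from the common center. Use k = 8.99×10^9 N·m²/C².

E ≈ 1.25×10^6 N/C

By spherical symmetry E is radial; choose a Gaussian sphere of radius r = 33.5 cm (r > 13.9 cm, enclosing both).
Q_enc = (-13 μC) + (28.6 μC) = 1.56e-5 C.
Since E is radial and uniform over the Gaussian sphere, Φ = E·4πr² = Q_enc/ε₀.
E = k|Q_enc|/r² = (8.99×10^9)(1.56e-5)/(0.335)² = 1.25×10^6 N/C.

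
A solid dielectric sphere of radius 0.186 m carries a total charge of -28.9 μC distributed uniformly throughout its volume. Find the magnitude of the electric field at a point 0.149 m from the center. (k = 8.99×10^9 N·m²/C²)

By spherical symmetry E is radial; choose a Gaussian sphere of radius r = 0.149 m (r < R).
Only the charge within r is enclosed: Q_enc = Q·(r/R)³ = (-28.9 μC)·(0.149 m/0.186 m)³ = -1.486×10^-5 C.
Gauss's law: E·4πr² = Q_enc/ε₀.
E = k|Q_enc|/r² = (8.99×10^9)(1.486e-5)/(0.149)² = 6.02e6 N/C.

E ≈ 6.02×10^6 N/C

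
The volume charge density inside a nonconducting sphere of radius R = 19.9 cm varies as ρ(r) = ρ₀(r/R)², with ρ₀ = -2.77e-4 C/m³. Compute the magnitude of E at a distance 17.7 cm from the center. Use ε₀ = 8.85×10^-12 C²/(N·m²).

Take a concentric spherical Gaussian surface of radius r = 17.7 cm (r < R).
Integrate the density: Q_enc = 4π ∫₀^r ρ₀(r'/R)^2 r'² dr' = 4πρ₀ r^5/(5·R²) = -3.054×10^-6 C.
Gauss's law: E·4πr² = Q_enc/ε₀.
E = |Q_enc|/(4πε₀r²) = (3.054e-6)/(4π·8.85×10^-12·(0.177)²) = 8.77×10^5 N/C.

E ≈ 8.77×10^5 N/C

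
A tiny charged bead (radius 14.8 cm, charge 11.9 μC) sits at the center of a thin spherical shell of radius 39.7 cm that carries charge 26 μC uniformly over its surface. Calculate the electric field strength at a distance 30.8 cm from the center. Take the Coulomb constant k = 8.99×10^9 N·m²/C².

|E| = 1.13e6 V/m

Use a concentric Gaussian sphere at r = 30.8 cm (between the bodies, 14.8 cm < r < 39.7 cm).
The shell at 39.7 cm lies outside the Gaussian surface, so Q_enc = 11.9 μC = 1.19×10^-5 C.
By Gauss's law, ∮E·dA = E·4πr² = Q_enc/ε₀.
E = k|Q_enc|/r² = (8.99×10^9)(1.19×10^-5)/(0.308)² = 1.13×10^6 N/C.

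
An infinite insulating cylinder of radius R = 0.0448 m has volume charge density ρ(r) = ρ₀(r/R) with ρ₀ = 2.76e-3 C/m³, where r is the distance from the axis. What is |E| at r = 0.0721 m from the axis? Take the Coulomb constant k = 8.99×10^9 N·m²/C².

Choose a coaxial cylinder of radius r = 0.0721 m (arbitrary length L) as the Gaussian surface (r > R, full charge per length enclosed).
λ_enc = 2π ∫₀^R ρ₀(r'/R)^1 r' dr' = 2πρ₀R²/3 = 1.16×10^-5 C/m.
Applying ∮E·dA = Q_enc/ε₀ with the end caps contributing no flux:
E = 2k|λ_enc|/r = 2(8.99×10^9)(1.16×10^-5)/(0.0721) = 2.89×10^6 N/C.

2.89×10^6 N/C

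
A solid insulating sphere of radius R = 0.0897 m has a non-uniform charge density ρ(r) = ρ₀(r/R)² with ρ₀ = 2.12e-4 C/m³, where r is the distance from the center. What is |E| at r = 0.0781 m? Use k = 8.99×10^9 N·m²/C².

Take a concentric spherical Gaussian surface of radius r = 0.0781 m (r < R).
Q_enc = ∫₀^r ρ(r')·4πr'² dr' = (4πρ₀/R²) ∫₀^r r'^4 dr' = 4πρ₀ r^5/(5·R²) = 1.924×10^-7 C.
By Gauss's law, ∮E·dA = E·4πr² = Q_enc/ε₀.
E = k|Q_enc|/r² = (8.99×10^9)(1.924×10^-7)/(0.0781)² = 2.84×10^5 N/C.

|E| ≈ 2.84×10^5 V/m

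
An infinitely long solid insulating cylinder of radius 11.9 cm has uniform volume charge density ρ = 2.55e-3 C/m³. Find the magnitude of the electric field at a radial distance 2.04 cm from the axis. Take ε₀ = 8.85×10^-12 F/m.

Take a coaxial cylindrical Gaussian surface of radius r = 2.04 cm and length L (r < R).
Charge inside radius r per length L is ρ·πr²·L, so λ_enc = ρπr² = 3.334×10^-6 C/m.
Gauss's law: E·2πrL = λ_enc L/ε₀.
E = |λ_enc|/(2πε₀r) = (3.334×10^-6)/(2π·8.85×10^-12·0.0204) = 2.94e6 N/C.

|E| = 2.94×10^6 N/C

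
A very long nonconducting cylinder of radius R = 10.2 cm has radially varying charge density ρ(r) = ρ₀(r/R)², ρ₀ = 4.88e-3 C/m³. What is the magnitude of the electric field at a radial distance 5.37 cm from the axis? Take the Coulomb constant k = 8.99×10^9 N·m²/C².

By cylindrical symmetry E is radial; use a coaxial Gaussian cylinder of radius 5.37 cm and length L (r < R).
λ_enc = ∫₀^r ρ(r')·2πr' dr' = (2πρ₀/R²)·r^4/4 = 6.127×10^-6 C/m.
Gauss's law: E·2πrL = λ_enc L/ε₀.
E = 2k|λ_enc|/r = 2(8.99×10^9)(6.127×10^-6)/(0.0537) = 2.05×10^6 N/C.

E = 2.05e6 N/C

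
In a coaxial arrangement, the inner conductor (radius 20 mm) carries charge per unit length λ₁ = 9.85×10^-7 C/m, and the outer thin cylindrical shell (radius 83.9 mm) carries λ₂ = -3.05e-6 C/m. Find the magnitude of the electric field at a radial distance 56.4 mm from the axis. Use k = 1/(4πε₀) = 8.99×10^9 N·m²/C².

E = 3.14×10^5 V/m

Coaxial Gaussian cylinder, radius r = 56.4 mm, length L (between the conductors, 20 mm < r < 83.9 mm).
The shell at 83.9 mm lies outside the Gaussian surface, so λ_enc = λ₁ = 9.85×10^-7 C/m.
Applying ∮E·dA = Q_enc/ε₀ with the end caps contributing no flux:
E = 2k|λ_enc|/r = 2(8.99×10^9)(9.85×10^-7)/(0.0564) = 3.14×10^5 N/C.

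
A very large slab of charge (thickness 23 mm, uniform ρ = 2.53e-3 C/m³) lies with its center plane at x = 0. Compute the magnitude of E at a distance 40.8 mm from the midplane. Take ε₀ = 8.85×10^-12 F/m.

E ≈ 3.29e6 V/m

The point |x| = 40.8 mm lies outside the slab (half-thickness 0.0115 m). A symmetric pillbox spanning the full slab encloses Q_enc = ρ·d·A.
Flux = 2EA ⇒ E = |ρ|d/(2ε₀), independent of distance outside.
E = (2.53×10^-3)(0.023)/(2·8.85×10^-12) = 3.29×10^6 N/C.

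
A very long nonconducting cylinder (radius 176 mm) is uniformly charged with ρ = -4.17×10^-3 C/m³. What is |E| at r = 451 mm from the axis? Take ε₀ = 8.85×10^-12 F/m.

By cylindrical symmetry E is radial; use a coaxial Gaussian cylinder of radius 451 mm and length L (r > 176 mm, full cross-section enclosed).
λ_enc = ρ·πR² = (-4.17×10^-3)π(0.176)² = -4.058×10^-4 C/m.
Applying ∮E·dA = Q_enc/ε₀ with the end caps contributing no flux:
E = |λ_enc|/(2πε₀r) = (4.058×10^-4)/(2π·8.85×10^-12·0.451) = 1.62×10^7 N/C.

E = 1.62e7 N/C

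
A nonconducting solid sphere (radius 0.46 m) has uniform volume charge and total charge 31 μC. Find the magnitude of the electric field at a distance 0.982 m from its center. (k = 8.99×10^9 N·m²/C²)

Use a concentric Gaussian sphere at r = 0.982 m (r > R, so the entire charge is enclosed).
Q_enc = 31 μC = 3.10×10^-5 C.
By Gauss's law, ∮E·dA = E·4πr² = Q_enc/ε₀.
E = k|Q_enc|/r² = (8.99×10^9)(3.10e-5)/(0.982)² = 2.89×10^5 N/C.

|E| ≈ 2.89×10^5 N/C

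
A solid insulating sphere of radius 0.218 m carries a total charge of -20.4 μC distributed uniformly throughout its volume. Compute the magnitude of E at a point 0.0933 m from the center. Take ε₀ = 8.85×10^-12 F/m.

Symmetry ⇒ E = E(r) r̂. Gaussian sphere of radius r = 0.0933 m (r < R).
For a uniform sphere the enclosed fraction is (r/R)³, so Q_enc = (-20.4 μC)(0.0933/0.218)³ = -1.599×10^-6 C.
Since E is radial and uniform over the Gaussian sphere, Φ = E·4πr² = Q_enc/ε₀.
E = |Q_enc|/(4πε₀r²) = (1.599×10^-6)/(4π·8.85×10^-12·(0.0933)²) = 1.65×10^6 N/C.

E ≈ 1.65×10^6 N/C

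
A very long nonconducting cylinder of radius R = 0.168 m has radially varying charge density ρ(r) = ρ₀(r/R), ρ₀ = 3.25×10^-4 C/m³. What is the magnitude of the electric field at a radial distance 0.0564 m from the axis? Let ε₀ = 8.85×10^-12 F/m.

E = 2.32×10^5 N/C

Coaxial Gaussian cylinder, radius r = 0.0564 m, length L (r < R).
λ_enc = ∫₀^r ρ(r')·2πr' dr' = (2πρ₀/R)·r^3/3 = 7.269×10^-7 C/m.
By Gauss's law (flux through the curved wall only), E·2πrL = λ_enc L/ε₀.
E = |λ_enc|/(2πε₀r) = (7.269×10^-7)/(2π·8.85×10^-12·0.0564) = 2.32×10^5 N/C.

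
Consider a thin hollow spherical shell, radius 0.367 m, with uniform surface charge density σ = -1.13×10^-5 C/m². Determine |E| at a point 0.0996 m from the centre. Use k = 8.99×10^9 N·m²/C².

Take a concentric spherical Gaussian surface of radius r = 0.0996 m (inside the shell, r < 0.367 m).
No charge lies within this surface, so Q_enc = 0 and Gauss's law gives E·4πr² = 0 ⇒ E = 0.

|E| = 0 V/m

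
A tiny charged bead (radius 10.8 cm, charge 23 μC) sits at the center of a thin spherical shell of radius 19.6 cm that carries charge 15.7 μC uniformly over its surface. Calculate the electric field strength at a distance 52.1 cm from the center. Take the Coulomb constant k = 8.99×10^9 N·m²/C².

|E| = 1.28×10^6 N/C

By spherical symmetry E is radial; choose a Gaussian sphere of radius r = 52.1 cm (r > 19.6 cm, enclosing both).
Q_enc = (23 μC) + (15.7 μC) = 3.87×10^-5 C.
By Gauss's law, ∮E·dA = E·4πr² = Q_enc/ε₀.
E = k|Q_enc|/r² = (8.99×10^9)(3.87e-5)/(0.521)² = 1.28e6 N/C.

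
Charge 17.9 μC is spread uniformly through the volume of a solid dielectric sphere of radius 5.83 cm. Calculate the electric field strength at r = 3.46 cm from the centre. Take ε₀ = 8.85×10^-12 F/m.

Symmetry ⇒ E = E(r) r̂. Gaussian sphere of radius r = 3.46 cm (r < R).
Only the charge within r is enclosed: Q_enc = Q·(r/R)³ = (17.9 μC)·(3.46 cm/5.83 cm)³ = 3.742×10^-6 C.
By Gauss's law, ∮E·dA = E·4πr² = Q_enc/ε₀.
E = |Q_enc|/(4πε₀r²) = (3.742e-6)/(4π·8.85×10^-12·(0.0346)²) = 2.81e7 N/C.

|E| ≈ 2.81×10^7 N/C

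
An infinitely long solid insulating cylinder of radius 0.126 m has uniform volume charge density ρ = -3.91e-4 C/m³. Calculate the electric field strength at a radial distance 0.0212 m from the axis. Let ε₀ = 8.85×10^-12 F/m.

Choose a coaxial cylinder of radius r = 0.0212 m (arbitrary length L) as the Gaussian surface (r < R).
Enclosed charge per unit length: λ_enc = ρ·πr² = (-3.91×10^-4)π(0.0212)² = -5.521e-7 C/m.
Gauss's law: E·2πrL = λ_enc L/ε₀.
E = |λ_enc|/(2πε₀r) = (5.521e-7)/(2π·8.85×10^-12·0.0212) = 4.68×10^5 N/C.

E ≈ 4.68×10^5 N/C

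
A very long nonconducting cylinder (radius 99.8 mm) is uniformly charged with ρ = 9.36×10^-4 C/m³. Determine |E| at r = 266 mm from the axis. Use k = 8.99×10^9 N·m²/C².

1.98×10^6 N/C

By cylindrical symmetry E is radial; use a coaxial Gaussian cylinder of radius 266 mm and length L (r > 99.8 mm, full cross-section enclosed).
λ_enc = ρ·πR² = (9.36×10^-4)π(0.0998)² = 2.929e-5 C/m.
Since E is radial and uniform over the curved surface, Φ = E·2πrL = Q_enc/ε₀ = λ_enc L/ε₀.
E = 2k|λ_enc|/r = 2(8.99×10^9)(2.929×10^-5)/(0.266) = 1.98×10^6 N/C.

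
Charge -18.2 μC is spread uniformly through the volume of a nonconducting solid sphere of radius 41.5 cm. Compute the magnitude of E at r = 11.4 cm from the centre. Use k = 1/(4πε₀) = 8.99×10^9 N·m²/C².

By spherical symmetry E is radial; choose a Gaussian sphere of radius r = 11.4 cm (r < R).
For a uniform sphere the enclosed fraction is (r/R)³, so Q_enc = (-18.2 μC)(0.114/0.415)³ = -3.773e-7 C.
Applying ∮E·dA = Q_enc/ε₀ with Φ = E(4πr²):
E = k|Q_enc|/r² = (8.99×10^9)(3.773×10^-7)/(0.114)² = 2.61e5 N/C.

E = 2.61e5 V/m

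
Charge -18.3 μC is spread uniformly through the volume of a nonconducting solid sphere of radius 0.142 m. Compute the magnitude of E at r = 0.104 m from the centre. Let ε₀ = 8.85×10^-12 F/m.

By spherical symmetry E is radial; choose a Gaussian sphere of radius r = 0.104 m (r < R).
For a uniform sphere the enclosed fraction is (r/R)³, so Q_enc = (-18.3 μC)(0.104/0.142)³ = -7.189e-6 C.
Applying ∮E·dA = Q_enc/ε₀ with Φ = E(4πr²):
E = |Q_enc|/(4πε₀r²) = (7.189×10^-6)/(4π·8.85×10^-12·(0.104)²) = 5.98e6 N/C.

5.98×10^6 N/C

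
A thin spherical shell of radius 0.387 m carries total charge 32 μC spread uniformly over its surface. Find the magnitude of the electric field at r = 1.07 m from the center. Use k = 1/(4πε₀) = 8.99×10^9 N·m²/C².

E ≈ 2.51e5 N/C

Take a concentric spherical Gaussian surface of radius r = 1.07 m (r > 0.387 m).
The entire shell is enclosed: Q_enc = 3.20e-5 C.
Applying ∮E·dA = Q_enc/ε₀ with Φ = E(4πr²):
E = k|Q_enc|/r² = (8.99×10^9)(3.20×10^-5)/(1.07)² = 2.51×10^5 N/C.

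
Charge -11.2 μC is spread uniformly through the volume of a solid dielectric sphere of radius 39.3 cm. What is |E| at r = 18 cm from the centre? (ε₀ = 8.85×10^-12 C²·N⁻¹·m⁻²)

|E| = 2.99×10^5 N/C

By spherical symmetry E is radial; choose a Gaussian sphere of radius r = 18 cm (r < R).
Only the charge within r is enclosed: Q_enc = Q·(r/R)³ = (-11.2 μC)·(18 cm/39.3 cm)³ = -1.076×10^-6 C.
Gauss's law: E·4πr² = Q_enc/ε₀.
E = |Q_enc|/(4πε₀r²) = (1.076×10^-6)/(4π·8.85×10^-12·(0.18)²) = 2.99×10^5 N/C.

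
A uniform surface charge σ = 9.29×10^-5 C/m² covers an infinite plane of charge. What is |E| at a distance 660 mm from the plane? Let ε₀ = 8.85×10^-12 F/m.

E = 5.25×10^6 N/C

By planar symmetry E is perpendicular to the sheet and uniform; use a Gaussian pillbox with flat faces of area A on each side of the sheet.
Only the two end caps contribute flux: Φ = 2EA. With Q_enc = σA, Gauss's law gives E = |σ|/(2ε₀).
E = |σ|/(2ε₀) = (9.29×10^-5)/(2·8.85×10^-12) = 5.25×10^6 N/C.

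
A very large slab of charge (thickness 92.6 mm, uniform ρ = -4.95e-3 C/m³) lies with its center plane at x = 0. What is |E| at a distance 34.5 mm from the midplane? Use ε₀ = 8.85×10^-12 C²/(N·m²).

By symmetry E is perpendicular to the slab. A Gaussian pillbox from −34.5 mm to +34.5 mm (face area A) lies entirely within the slab.
Q_enc = ρ·(2x)·A and flux = 2EA, so 2EA = 2ρxA/ε₀ ⇒ E = |ρ|x/ε₀.
E = (4.95×10^-3)(0.0345)/(8.85×10^-12) = 1.93e7 N/C.

|E| ≈ 1.93×10^7 N/C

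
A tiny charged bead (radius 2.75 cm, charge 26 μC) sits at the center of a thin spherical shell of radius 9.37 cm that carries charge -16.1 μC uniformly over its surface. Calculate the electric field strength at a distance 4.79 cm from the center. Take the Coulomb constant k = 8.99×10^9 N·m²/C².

|E| = 1.02×10^8 V/m

By spherical symmetry E is radial; choose a Gaussian sphere of radius r = 4.79 cm (between the bodies, 2.75 cm < r < 9.37 cm).
The shell at 9.37 cm lies outside the Gaussian surface, so Q_enc = 26 μC = 2.60e-5 C.
Since E is radial and uniform over the Gaussian sphere, Φ = E·4πr² = Q_enc/ε₀.
E = k|Q_enc|/r² = (8.99×10^9)(2.60×10^-5)/(0.0479)² = 1.02×10^8 N/C.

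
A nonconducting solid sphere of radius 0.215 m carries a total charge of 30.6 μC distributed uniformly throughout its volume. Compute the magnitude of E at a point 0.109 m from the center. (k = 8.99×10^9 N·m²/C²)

E ≈ 3.02×10^6 N/C

Symmetry ⇒ E = E(r) r̂. Gaussian sphere of radius r = 0.109 m (r < R).
For a uniform sphere the enclosed fraction is (r/R)³, so Q_enc = (30.6 μC)(0.109/0.215)³ = 3.987×10^-6 C.
Applying ∮E·dA = Q_enc/ε₀ with Φ = E(4πr²):
E = k|Q_enc|/r² = (8.99×10^9)(3.987×10^-6)/(0.109)² = 3.02×10^6 N/C.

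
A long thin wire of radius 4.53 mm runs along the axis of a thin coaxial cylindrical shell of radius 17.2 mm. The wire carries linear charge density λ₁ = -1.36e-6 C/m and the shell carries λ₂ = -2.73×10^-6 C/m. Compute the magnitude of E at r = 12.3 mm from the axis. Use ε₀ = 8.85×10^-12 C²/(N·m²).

By cylindrical symmetry E is radial; use a coaxial Gaussian cylinder of radius 12.3 mm and length L (between the conductors, 4.53 mm < r < 17.2 mm).
The shell at 17.2 mm lies outside the Gaussian surface, so λ_enc = λ₁ = -1.36e-6 C/m.
By Gauss's law (flux through the curved wall only), E·2πrL = λ_enc L/ε₀.
E = |λ_enc|/(2πε₀r) = (1.36×10^-6)/(2π·8.85×10^-12·0.0123) = 1.99×10^6 N/C.

|E| = 1.99×10^6 V/m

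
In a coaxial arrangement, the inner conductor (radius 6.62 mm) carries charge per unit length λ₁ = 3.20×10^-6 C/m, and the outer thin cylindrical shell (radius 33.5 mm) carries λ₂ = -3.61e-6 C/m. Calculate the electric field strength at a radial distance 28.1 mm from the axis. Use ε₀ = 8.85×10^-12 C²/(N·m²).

By cylindrical symmetry E is radial; use a coaxial Gaussian cylinder of radius 28.1 mm and length L (between the conductors, 6.62 mm < r < 33.5 mm).
Only the inner wire is enclosed; the outer shell contributes nothing inside itself. λ_enc = λ₁ = 3.20e-6 C/m.
Since E is radial and uniform over the curved surface, Φ = E·2πrL = Q_enc/ε₀ = λ_enc L/ε₀.
E = |λ_enc|/(2πε₀r) = (3.20×10^-6)/(2π·8.85×10^-12·0.0281) = 2.05×10^6 N/C.

|E| ≈ 2.05e6 N/C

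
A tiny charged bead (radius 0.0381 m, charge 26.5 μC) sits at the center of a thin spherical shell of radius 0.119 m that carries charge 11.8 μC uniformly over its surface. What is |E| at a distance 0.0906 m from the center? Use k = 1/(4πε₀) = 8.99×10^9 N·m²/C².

Take a concentric spherical Gaussian surface of radius r = 0.0906 m (between the bodies, 0.0381 m < r < 0.119 m).
Only the inner charge is enclosed; the outer shell contributes nothing inside itself. Q_enc = 26.5 μC = 2.65e-5 C.
Since E is radial and uniform over the Gaussian sphere, Φ = E·4πr² = Q_enc/ε₀.
E = k|Q_enc|/r² = (8.99×10^9)(2.65e-5)/(0.0906)² = 2.90×10^7 N/C.

|E| = 2.90×10^7 N/C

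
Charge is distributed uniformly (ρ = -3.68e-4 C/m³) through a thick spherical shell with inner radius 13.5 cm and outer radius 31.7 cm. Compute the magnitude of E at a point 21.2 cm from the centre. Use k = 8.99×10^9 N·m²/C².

2.18×10^6 V/m

Use a concentric Gaussian sphere at r = 21.2 cm (within the shell material, 13.5 cm < r < 31.7 cm).
Enclosed charge is the volume from a to r: Q_enc = (4π/3)ρ(r³ − a³) = -1.089e-5 C.
Gauss's law: E·4πr² = Q_enc/ε₀.
E = k|Q_enc|/r² = (8.99×10^9)(1.089e-5)/(0.212)² = 2.18e6 N/C.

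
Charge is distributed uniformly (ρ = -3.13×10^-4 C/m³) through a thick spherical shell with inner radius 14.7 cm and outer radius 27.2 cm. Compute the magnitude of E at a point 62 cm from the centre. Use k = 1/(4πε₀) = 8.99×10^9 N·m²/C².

5.20e5 N/C

Symmetry ⇒ E = E(r) r̂. Gaussian sphere of radius r = 62 cm (r > 27.2 cm, enclosing the whole shell).
Q_enc = ρ·(4π/3)(b³ − a³) = (-3.13e-4)·(4π/3)·((0.272)³ − (0.147)³) = -2.222×10^-5 C.
Applying ∮E·dA = Q_enc/ε₀ with Φ = E(4πr²):
E = k|Q_enc|/r² = (8.99×10^9)(2.222e-5)/(0.62)² = 5.20×10^5 N/C.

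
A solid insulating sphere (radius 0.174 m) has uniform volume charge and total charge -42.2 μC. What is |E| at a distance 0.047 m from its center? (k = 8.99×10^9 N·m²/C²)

|E| = 3.38e6 N/C

Take a concentric spherical Gaussian surface of radius r = 0.047 m (r < R).
Only the charge within r is enclosed: Q_enc = Q·(r/R)³ = (-42.2 μC)·(0.047 m/0.174 m)³ = -8.317×10^-7 C.
Applying ∮E·dA = Q_enc/ε₀ with Φ = E(4πr²):
E = k|Q_enc|/r² = (8.99×10^9)(8.317×10^-7)/(0.047)² = 3.38×10^6 N/C.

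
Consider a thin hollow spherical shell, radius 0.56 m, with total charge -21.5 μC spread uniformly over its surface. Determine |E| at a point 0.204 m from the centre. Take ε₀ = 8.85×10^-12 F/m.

|E| = 0 N/C

By spherical symmetry E is radial; choose a Gaussian sphere of radius r = 0.204 m (inside the shell, r < 0.56 m).
All the charge is outside the Gaussian surface: Q_enc = 0, hence E = 0 everywhere inside the shell.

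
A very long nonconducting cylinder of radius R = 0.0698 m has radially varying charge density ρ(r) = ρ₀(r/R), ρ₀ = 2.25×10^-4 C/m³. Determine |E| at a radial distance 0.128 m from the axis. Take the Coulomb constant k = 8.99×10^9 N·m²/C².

E ≈ 3.23×10^5 N/C

Take a coaxial cylindrical Gaussian surface of radius r = 0.128 m and length L (r > R, full charge per length enclosed).
λ_enc = 2π ∫₀^R ρ₀(r'/R)^1 r' dr' = 2πρ₀R²/3 = 2.296×10^-6 C/m.
Gauss's law: E·2πrL = λ_enc L/ε₀.
E = 2k|λ_enc|/r = 2(8.99×10^9)(2.296e-6)/(0.128) = 3.23×10^5 N/C.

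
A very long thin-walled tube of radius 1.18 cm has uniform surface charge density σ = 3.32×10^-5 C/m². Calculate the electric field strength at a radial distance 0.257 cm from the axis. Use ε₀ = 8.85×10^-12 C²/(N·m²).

By cylindrical symmetry E is radial; use a coaxial Gaussian cylinder of radius 0.257 cm and length L (r < 1.18 cm, inside the shell).
No charge is enclosed, so Gauss's law gives E·2πrL = 0 ⇒ E = 0.

|E| = 0 N/C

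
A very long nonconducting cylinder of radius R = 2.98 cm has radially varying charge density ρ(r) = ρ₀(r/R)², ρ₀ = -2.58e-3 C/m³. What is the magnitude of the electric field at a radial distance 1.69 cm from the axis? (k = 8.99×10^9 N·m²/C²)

|E| ≈ 3.96e5 N/C

Choose a coaxial cylinder of radius r = 1.69 cm (arbitrary length L) as the Gaussian surface (r < R).
λ_enc = ∫₀^r ρ(r')·2πr' dr' = (2πρ₀/R²)·r^4/4 = -3.723×10^-7 C/m.
Gauss's law: E·2πrL = λ_enc L/ε₀.
E = 2k|λ_enc|/r = 2(8.99×10^9)(3.723×10^-7)/(0.0169) = 3.96×10^5 N/C.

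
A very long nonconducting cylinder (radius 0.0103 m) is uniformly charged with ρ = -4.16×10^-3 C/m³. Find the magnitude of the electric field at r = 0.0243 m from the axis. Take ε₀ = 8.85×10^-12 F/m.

Choose a coaxial cylinder of radius r = 0.0243 m (arbitrary length L) as the Gaussian surface (r > 0.0103 m, full cross-section enclosed).
λ_enc = ρ·πR² = (-4.16×10^-3)π(0.0103)² = -1.386×10^-6 C/m.
By Gauss's law (flux through the curved wall only), E·2πrL = λ_enc L/ε₀.
E = |λ_enc|/(2πε₀r) = (1.386e-6)/(2π·8.85×10^-12·0.0243) = 1.03×10^6 N/C.

|E| ≈ 1.03×10^6 N/C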